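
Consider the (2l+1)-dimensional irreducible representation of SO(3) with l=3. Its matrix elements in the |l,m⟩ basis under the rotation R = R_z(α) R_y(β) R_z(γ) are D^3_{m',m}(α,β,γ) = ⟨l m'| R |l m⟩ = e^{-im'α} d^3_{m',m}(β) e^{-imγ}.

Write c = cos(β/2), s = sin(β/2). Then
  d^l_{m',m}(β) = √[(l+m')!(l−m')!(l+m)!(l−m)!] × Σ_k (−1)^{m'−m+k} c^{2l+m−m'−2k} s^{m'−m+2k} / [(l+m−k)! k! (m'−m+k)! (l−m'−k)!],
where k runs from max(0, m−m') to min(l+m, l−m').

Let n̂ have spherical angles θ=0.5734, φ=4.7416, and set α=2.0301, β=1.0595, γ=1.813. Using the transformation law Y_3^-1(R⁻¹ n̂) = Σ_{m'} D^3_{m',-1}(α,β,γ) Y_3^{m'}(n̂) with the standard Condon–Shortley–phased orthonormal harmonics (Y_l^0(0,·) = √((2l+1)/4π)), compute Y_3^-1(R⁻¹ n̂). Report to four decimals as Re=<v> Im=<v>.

Need the full column D^3_{m',-1} for m'=−3..3 at α=2.0301, β=1.0595, γ=1.813.
cos(β/2)=0.862933, sin(β/2)=0.505318
d^3_{-3,-1}: single k=2 term ⇒ +0.548383;  D = -0.027034+0.547716i
d^3_{-2,-1}: k∈[1..2] ⇒ +0.764629 -0.524391 = +0.240238;  D = +0.220329-0.095758i
d^3_{-1,-1}: k∈[0..2] ⇒ +0.412918 -1.132734 +0.291316 = -0.428501;  D = +0.327319+0.276542i
d^3_{0,-1}: k∈[0..2] ⇒ -0.837609 +0.861662 -0.098490 = -0.074437;  D = +0.017853-0.072264i
d^3_{1,-1}: k∈[0..2] ⇒ +0.849551 -0.388421 +0.016649 = +0.477779;  D = +0.466564-0.102913i
d^3_{2,-1}: k∈[0..1] ⇒ -0.524391 +0.089908 = -0.434483;  D = +0.271983+0.338822i
d^3_{3,-1}: single k=0 term ⇒ +0.188043;  D = -0.079259+0.170524i
Y_3^{m'}(θ=0.5734,φ=4.7416) and Σ D·Y over m':
  (-0.0270+0.5477i)·(-0.0058-0.0664i)  (+0.2203-0.0958i)·(-0.2522+0.0148i)  (+0.3273+0.2765i)·(+0.0129+0.4431i)  (+0.0179-0.0723i)·(+0.1657+0.0000i)  (+0.4666-0.1029i)·(-0.0129+0.4431i)  (+0.2720+0.3388i)·(-0.2522-0.0148i)  (-0.0793+0.1705i)·(+0.0058-0.0664i)
Y_3^-1(R⁻¹ n̂) = -0.146193+0.287506i

Re=-0.1462 Im=0.2875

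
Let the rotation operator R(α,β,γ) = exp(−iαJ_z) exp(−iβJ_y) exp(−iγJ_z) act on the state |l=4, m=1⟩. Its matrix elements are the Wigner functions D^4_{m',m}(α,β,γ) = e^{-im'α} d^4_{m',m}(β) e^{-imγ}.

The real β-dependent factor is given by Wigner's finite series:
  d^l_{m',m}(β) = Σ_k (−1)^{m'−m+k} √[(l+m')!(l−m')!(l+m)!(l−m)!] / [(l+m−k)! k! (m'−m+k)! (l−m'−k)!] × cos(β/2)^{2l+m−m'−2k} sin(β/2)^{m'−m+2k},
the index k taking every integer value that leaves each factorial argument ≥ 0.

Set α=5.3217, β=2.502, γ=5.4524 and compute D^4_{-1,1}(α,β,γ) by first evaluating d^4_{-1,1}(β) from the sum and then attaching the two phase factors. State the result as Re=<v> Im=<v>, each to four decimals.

Split into d^4_{-1,1}(β=2.502) × two z-phases.
With c≡cos(β/2)=0.314373 and s≡sin(β/2)=0.949299, N=[6·120·120·6]^{1/2}=720.000000
k∈{2,3,4,5} keeps every argument non-negative
  k=2: (−1)^0·720.0000/(72)·0.3144^6·0.9493^2 = +0.008699
  k=3: (−1)^1·720.0000/(24)·0.3144^4·0.9493^4 = -0.237967
  k=4: (−1)^2·720.0000/(48)·0.3144^2·0.9493^6 = +1.084930
  k=5: (−1)^3·720.0000/(720)·0.3144^0·0.9493^8 = -0.659517
d^4_{-1,1}(2.502) = +0.008699 -0.237967 +1.084930 -0.659517 = +0.196146
Attach z-rotation phases: D = e^{-i(-1)(5.3217)}·(+0.196146)·e^{-i(1)(5.4524)} = +0.194473-0.025563i

Re=0.1945 Im=-0.0256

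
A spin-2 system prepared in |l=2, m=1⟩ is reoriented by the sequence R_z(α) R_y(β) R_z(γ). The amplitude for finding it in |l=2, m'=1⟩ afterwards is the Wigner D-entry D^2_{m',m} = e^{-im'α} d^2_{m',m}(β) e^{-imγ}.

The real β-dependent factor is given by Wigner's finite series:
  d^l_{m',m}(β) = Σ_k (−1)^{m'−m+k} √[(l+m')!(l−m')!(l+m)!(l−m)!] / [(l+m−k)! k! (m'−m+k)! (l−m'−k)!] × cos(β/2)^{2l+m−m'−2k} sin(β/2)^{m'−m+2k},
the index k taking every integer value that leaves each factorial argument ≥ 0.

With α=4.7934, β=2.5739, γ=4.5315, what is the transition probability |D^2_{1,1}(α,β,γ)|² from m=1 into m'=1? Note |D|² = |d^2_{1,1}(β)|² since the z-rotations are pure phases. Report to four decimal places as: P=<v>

First d^2_{1,1}(β=2.5739), then the phase factors e^{-i(1)α} and e^{-i(1)γ}:
c=cos(2.5739/2)=0.280050, s=sin(2.5739/2)=0.959985; N=√[6·1·6·1]=6.000000
k∈{0,1} keeps every argument non-negative
  k=0: (−1)^0·6.0000/(6)·0.2801^4·0.9600^0 = +0.006151
  k=1: (−1)^1·6.0000/(2)·0.2801^2·0.9600^2 = -0.216831
d^2_{1,1}(2.5739) = +0.006151 -0.216831 = -0.210680
|D^2_{1,1}|² = |d^2_{1,1}(β)|² = (-0.210680)² = 0.044386 (the z-rotation phases have unit modulus)

P=0.0444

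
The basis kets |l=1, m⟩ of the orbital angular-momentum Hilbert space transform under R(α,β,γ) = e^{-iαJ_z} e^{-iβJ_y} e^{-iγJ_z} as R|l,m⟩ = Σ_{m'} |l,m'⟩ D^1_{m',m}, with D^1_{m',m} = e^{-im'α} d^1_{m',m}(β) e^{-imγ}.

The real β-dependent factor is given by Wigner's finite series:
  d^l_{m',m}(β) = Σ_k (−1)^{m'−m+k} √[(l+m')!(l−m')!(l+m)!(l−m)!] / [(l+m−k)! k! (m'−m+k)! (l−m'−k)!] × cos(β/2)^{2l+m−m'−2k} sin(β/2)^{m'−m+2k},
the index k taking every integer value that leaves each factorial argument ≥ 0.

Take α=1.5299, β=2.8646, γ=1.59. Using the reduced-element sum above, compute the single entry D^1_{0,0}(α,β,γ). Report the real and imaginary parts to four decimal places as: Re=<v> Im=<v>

Re=-0.9619 Im=0.0000

First d^1_{0,0}(β=2.8646), then the phase factors e^{-i(0)α} and e^{-i(0)γ}:
With c≡cos(β/2)=0.138054 and s≡sin(β/2)=0.990425, N=[1·1·1·1]^{1/2}=1.000000
k∈{0,1} keeps every argument non-negative
  k=0: (−1)^0·1.0000/(1)·0.1381^2·0.9904^0 = +0.019059
  k=1: (−1)^1·1.0000/(1)·0.1381^0·0.9904^2 = -0.980941
d^1_{0,0}(2.8646) = +0.019059 -0.980941 = -0.961882
Phases: e^{-i·(0)·1.5299}=+1.000000+0.000000i, e^{-i·(0)·1.59}=+1.000000+0.000000i ⇒ D=-0.961882+0.000000i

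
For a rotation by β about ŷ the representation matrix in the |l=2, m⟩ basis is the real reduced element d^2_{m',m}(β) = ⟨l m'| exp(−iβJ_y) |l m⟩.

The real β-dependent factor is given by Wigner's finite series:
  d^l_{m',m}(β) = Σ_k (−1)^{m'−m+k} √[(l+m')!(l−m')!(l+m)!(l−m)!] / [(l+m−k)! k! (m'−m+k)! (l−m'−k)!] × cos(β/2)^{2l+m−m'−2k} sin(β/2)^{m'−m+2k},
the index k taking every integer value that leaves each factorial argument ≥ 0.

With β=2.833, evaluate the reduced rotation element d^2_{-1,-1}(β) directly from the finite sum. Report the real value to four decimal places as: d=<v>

d^2_{-1,-1}(β=2.833) via Wigner's sum:
c=cos(2.833/2)=0.153685, s=sin(2.833/2)=0.988120; N=√[1·6·1·6]=6.000000
The bounds max(0,m−m')=0 and min(l+m,l−m')=1 give 2 terms
  k=0: (−1)^0·6.0000/(6)·0.1537^4·0.9881^0 = +0.000558
  k=1: (−1)^1·6.0000/(2)·0.1537^2·0.9881^2 = -0.069184
d^2_{-1,-1}(2.833) = +0.000558 -0.069184 = -0.068626

d=-0.0686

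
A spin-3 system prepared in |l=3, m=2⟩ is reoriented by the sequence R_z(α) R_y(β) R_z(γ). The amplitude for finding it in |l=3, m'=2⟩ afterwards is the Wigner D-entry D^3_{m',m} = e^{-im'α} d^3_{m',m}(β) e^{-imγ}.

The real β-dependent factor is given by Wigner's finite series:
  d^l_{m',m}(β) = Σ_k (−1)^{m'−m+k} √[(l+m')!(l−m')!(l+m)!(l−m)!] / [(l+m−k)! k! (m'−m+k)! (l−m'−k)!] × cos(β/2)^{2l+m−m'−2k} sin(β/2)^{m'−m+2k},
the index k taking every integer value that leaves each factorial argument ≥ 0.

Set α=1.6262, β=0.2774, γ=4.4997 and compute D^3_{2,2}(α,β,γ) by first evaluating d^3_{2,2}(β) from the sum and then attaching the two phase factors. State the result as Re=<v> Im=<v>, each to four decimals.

Re=0.8100 Im=0.2636

D^3_{2,2}(1.6262,0.2774,4.4997) = e^{-i·2·1.6262}·d^3_{2,2}(0.2774)·e^{-i·2·4.4997}. Compute d first:
With c≡cos(β/2)=0.990397 and s≡sin(β/2)=0.138256, N=[120·1·120·1]^{1/2}=120.000000
k: max(0,(2)−(2))=0 … min(3+(2),3−(2))=1
  k=0: (−1)^0·120.0000/(120)·0.9904^6·0.1383^0 = +0.943745
  k=1: (−1)^1·120.0000/(24)·0.9904^4·0.1383^2 = -0.091954
d^3_{2,2}(0.2774) = +0.943745 -0.091954 = +0.851791
D = (-0.993867+0.110581i)·(+0.851791)·(-0.910883-0.412665i) = +0.809993+0.263551i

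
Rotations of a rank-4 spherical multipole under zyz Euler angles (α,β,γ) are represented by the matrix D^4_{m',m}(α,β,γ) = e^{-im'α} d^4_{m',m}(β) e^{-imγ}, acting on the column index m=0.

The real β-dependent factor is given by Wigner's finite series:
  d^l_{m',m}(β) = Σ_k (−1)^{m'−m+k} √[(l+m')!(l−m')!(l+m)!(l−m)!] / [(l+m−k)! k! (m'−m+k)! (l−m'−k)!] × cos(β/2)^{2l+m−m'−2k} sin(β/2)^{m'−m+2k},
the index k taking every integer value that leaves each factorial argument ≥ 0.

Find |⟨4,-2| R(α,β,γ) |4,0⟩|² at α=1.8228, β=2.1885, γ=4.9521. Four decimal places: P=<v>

First d^4_{-2,0}(β=2.1885), then the phase factors e^{-i(-2)α} and e^{-i(0)γ}:
Half-angle: c=0.458713, s=0.888584. N=√(2·720·24·24)=910.735966
k: max(0,(0)−(-2))=2 … min(4+(0),4−(-2))=4
  k=2: (−1)^0·910.7360/(96)·0.4587^6·0.8886^2 = +0.069785
  k=3: (−1)^1·910.7360/(36)·0.4587^4·0.8886^4 = -0.698311
  k=4: (−1)^2·910.7360/(96)·0.4587^2·0.8886^6 = +0.982643
d^4_{-2,0}(2.1885) = +0.069785 -0.698311 +0.982643 = +0.354117
|D^4_{-2,0}|² = |d^4_{-2,0}(β)|² = (+0.354117)² = 0.125399 (the z-rotation phases have unit modulus)

P=0.1254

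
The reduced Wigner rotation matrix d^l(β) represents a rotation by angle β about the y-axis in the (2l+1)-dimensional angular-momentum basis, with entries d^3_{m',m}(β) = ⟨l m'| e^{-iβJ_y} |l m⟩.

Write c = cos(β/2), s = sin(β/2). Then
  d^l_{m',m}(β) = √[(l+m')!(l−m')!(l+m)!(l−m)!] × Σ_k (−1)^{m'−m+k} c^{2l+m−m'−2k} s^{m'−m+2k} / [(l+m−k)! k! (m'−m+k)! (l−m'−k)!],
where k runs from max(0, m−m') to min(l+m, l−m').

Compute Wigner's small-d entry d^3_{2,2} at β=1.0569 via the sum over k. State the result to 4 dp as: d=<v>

d=-0.2922

d^3_{2,2}(β=1.0569) via Wigner's sum:
With c≡cos(β/2)=0.863590 and s≡sin(β/2)=0.504195, N=[120·1·120·1]^{1/2}=120.000000
The bounds max(0,m−m')=0 and min(l+m,l−m')=1 give 2 terms
  k=0: (−1)^0·120.0000/(120)·0.8636^6·0.5042^0 = +0.414805
  k=1: (−1)^1·120.0000/(24)·0.8636^4·0.5042^2 = -0.706964
d^3_{2,2}(1.0569) = +0.414805 -0.706964 = -0.292159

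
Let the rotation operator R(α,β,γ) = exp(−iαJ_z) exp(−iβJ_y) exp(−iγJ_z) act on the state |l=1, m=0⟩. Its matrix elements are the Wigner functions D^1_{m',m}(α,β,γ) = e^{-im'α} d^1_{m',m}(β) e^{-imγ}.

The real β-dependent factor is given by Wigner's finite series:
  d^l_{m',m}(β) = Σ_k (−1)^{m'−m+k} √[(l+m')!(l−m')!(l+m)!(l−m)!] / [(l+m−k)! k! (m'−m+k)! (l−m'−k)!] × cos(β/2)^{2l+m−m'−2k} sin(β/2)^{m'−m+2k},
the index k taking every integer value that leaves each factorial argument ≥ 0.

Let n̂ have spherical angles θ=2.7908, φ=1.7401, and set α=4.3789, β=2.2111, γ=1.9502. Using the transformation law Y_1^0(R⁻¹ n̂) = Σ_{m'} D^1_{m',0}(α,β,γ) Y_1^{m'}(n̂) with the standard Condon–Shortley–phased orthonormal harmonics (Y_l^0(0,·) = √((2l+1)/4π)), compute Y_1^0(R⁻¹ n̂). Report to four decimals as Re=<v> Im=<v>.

Re=0.1562 Im=0.0000

Need the full column D^1_{m',0} for m'=−1..1 at α=4.3789, β=2.2111, γ=1.9502.
cos(β/2)=0.448643, sin(β/2)=0.893711
d^1_{-1,0}: single k=1 term ⇒ +0.567039;  D = -0.185616-0.535799i
d^1_{0,0}: k∈[0..1] ⇒ +0.201281 -0.798719 = -0.597439;  D = -0.597439+0.000000i
d^1_{1,0}: single k=0 term ⇒ -0.567039;  D = +0.185616-0.535799i
Y_1^{m'}(θ=2.7908,φ=1.7401) and Σ D·Y over m':
  (-0.1856-0.5358i)·(-0.0200-0.1170i)  (-0.5974+0.0000i)·(-0.4588+0.0000i)  (+0.1856-0.5358i)·(+0.0200-0.1170i)
Y_1^0(R⁻¹ n̂) = +0.156152+0.000000i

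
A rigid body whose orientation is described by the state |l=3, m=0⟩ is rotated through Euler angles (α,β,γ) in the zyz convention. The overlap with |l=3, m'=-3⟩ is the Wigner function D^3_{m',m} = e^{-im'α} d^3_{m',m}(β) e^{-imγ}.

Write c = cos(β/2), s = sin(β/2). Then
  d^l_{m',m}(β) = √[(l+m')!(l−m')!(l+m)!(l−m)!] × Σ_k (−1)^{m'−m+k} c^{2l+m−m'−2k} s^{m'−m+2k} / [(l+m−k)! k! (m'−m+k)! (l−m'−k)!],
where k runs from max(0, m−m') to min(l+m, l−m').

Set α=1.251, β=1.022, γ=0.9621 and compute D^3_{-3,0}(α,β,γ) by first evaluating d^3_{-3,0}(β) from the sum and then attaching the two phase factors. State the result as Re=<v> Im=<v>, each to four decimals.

Re=-0.2843 Im=-0.1993

First d^3_{-3,0}(β=1.022), then the phase factors e^{-i(-3)α} and e^{-i(0)γ}:
With c≡cos(β/2)=0.872256 and s≡sin(β/2)=0.489050, N=[1·720·6·6]^{1/2}=160.996894
k: max(0,(0)−(-3))=3 … min(3+(0),3−(-3))=3
  k=3: (−1)^0·160.9969/(36)·0.8723^3·0.4890^3 = +0.347141
d^3_{-3,0}(1.022) = +0.347141
Attach z-rotation phases: D = e^{-i(-3)(1.251)}·(+0.347141)·e^{-i(0)(0.9621)} = -0.284253-0.199266i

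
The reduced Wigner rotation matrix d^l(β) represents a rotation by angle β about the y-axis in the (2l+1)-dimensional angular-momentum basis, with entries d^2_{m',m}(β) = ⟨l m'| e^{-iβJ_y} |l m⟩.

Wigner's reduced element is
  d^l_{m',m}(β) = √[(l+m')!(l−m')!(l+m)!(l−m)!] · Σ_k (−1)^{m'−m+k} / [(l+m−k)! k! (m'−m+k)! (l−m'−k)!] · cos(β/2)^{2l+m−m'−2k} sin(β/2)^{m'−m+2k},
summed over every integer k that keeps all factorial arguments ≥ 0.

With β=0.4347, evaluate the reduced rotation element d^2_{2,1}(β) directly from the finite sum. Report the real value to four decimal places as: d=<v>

d^2_{2,1}(β=0.4347) via Wigner's sum:
With c≡cos(β/2)=0.976472 and s≡sin(β/2)=0.215643, N=[24·1·6·1]^{1/2}=12.000000
Admissible k: 0..0 (factorial args all ≥0)
  k=0: (−1)^1·12.0000/(6)·0.9765^3·0.2156^1 = -0.401555
d^2_{2,1}(0.4347) = -0.401555

d=-0.4016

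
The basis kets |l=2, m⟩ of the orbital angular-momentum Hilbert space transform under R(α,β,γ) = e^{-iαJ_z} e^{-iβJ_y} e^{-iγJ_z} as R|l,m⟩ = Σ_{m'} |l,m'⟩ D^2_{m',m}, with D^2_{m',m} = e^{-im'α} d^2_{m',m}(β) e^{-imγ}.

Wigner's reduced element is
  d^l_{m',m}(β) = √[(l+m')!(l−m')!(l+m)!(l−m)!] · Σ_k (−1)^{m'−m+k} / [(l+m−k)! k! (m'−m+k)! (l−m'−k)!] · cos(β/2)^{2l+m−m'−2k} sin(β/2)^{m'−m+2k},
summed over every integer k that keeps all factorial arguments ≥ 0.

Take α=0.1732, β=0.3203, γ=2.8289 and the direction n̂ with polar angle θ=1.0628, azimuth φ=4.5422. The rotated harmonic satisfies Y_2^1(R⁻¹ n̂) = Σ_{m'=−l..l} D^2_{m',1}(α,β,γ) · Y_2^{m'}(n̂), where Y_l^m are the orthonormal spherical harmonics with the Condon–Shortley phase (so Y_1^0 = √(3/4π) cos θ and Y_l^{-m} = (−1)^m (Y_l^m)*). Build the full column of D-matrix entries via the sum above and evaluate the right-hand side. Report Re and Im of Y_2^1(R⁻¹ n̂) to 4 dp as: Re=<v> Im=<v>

Need the full column D^2_{m',1} for m'=−2..2 at α=0.1732, β=0.3203, γ=2.8289.
cos(β/2)=0.987203, sin(β/2)=0.159466
d^2_{-2,1}: single k=3 term ⇒ +0.008007;  D = -0.006330-0.004903i
d^2_{-1,1}: k∈[2..3] ⇒ +0.074349 -0.000647 = +0.073702;  D = -0.065171-0.034419i
d^2_{0,1}: k∈[1..2] ⇒ +0.375807 -0.009806 = +0.366001;  D = -0.348253-0.112590i
d^2_{1,1}: k∈[0..1] ⇒ +0.949788 -0.074349 = +0.875439;  D = -0.866936-0.121722i
d^2_{2,1}: single k=0 term ⇒ -0.306845;  D = +0.306671-0.010341i
Y_2^{m'}(θ=1.0628,φ=4.5422) and Σ D·Y over m':
  (-0.0063-0.0049i)·(-0.2780-0.0984i)  (-0.0652-0.0344i)·(-0.0556+0.3236i)  (-0.3483-0.1126i)·(-0.0915+0.0000i)  (-0.8669-0.1217i)·(+0.0556+0.3236i)  (+0.3067-0.0103i)·(-0.2780+0.0984i)
Y_2^1(R⁻¹ n̂) = -0.045137-0.261123i

Re=-0.0451 Im=-0.2611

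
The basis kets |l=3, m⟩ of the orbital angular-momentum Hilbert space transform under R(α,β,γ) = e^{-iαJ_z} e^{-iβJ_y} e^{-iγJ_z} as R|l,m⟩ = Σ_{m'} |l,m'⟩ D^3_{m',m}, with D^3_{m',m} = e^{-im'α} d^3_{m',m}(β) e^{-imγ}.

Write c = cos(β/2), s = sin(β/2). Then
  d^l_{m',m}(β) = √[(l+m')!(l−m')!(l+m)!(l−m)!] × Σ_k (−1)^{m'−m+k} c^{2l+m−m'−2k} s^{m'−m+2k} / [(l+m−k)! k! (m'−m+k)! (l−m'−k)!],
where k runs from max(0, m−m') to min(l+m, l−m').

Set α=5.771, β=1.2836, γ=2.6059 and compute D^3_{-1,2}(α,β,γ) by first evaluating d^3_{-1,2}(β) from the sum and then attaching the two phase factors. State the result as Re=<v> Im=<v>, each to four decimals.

Split into d^3_{-1,2}(β=1.2836) × two z-phases.
Half-angle: c=0.801020, s=0.598638. N=√(2·24·120·1)=75.894664
k: max(0,(2)−(-1))=3 … min(3+(2),3−(-1))=4
  k=3: (−1)^0·75.8947/(12)·0.8010^3·0.5986^3 = +0.697353
  k=4: (−1)^1·75.8947/(24)·0.8010^1·0.5986^5 = -0.194745
d^3_{-1,2}(1.2836) = +0.697353 -0.194745 = +0.502608
D = (+0.871676-0.490083i)·(+0.502608)·(+0.478909+0.877865i) = +0.426051+0.266638i

Re=0.4261 Im=0.2666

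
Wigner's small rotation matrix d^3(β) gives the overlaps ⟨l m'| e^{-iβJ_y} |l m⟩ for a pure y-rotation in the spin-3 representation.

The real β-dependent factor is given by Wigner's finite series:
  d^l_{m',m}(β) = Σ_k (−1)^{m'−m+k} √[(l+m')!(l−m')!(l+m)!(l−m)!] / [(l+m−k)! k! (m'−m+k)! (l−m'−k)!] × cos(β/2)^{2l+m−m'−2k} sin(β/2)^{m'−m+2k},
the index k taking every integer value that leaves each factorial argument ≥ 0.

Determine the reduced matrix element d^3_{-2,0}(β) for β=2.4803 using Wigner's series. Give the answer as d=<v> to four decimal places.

d=-0.4076

d^3_{-2,0}(β=2.4803) via Wigner's sum:
c=cos(2.4803/2)=0.324654, s=sin(2.4803/2)=0.945833; N=√[1·120·6·6]=65.726707
Admissible k: 2..3 (factorial args all ≥0)
  k=2: (−1)^0·65.7267/(12)·0.3247^4·0.9458^2 = +0.054435
  k=3: (−1)^1·65.7267/(12)·0.3247^2·0.9458^4 = -0.462020
d^3_{-2,0}(2.4803) = +0.054435 -0.462020 = -0.407585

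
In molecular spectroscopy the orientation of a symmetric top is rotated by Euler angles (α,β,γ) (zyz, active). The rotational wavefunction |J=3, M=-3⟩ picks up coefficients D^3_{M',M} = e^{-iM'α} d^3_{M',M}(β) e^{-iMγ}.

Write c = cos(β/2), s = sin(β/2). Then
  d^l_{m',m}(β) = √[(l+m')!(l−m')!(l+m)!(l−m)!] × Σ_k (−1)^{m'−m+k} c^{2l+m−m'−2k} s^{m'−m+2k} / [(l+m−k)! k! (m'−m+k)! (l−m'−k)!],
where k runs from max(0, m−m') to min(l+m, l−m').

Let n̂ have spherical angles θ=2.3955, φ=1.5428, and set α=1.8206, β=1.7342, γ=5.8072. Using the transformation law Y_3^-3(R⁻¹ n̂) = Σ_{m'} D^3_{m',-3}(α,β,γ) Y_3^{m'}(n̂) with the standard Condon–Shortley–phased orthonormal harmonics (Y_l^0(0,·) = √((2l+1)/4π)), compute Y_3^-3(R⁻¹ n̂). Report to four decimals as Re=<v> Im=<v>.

Re=0.0958 Im=-0.0588

Need the full column D^3_{m',-3} for m'=−3..3 at α=1.8206, β=1.7342, γ=5.8072.
cos(β/2)=0.647040, sin(β/2)=0.762456
d^3_{-3,-3}: single k=0 term ⇒ +0.073382;  D = -0.046059-0.057127i
d^3_{-2,-3}: single k=0 term ⇒ -0.211810;  D = +0.126908-0.169582i
d^3_{-1,-3}: single k=0 term ⇒ +0.394639;  D = +0.364608+0.151002i
d^3_{0,-3}: single k=0 term ⇒ -0.536974;  D = -0.076441+0.531505i
d^3_{1,-3}: single k=0 term ⇒ +0.547983;  D = -0.544851+0.058502i
d^3_{2,-3}: single k=0 term ⇒ -0.408395;  D = -0.142630-0.382679i
d^3_{3,-3}: single k=0 term ⇒ +0.196466;  D = +0.161418-0.111996i
Y_3^{m'}(θ=2.3955,φ=1.5428) and Σ D·Y over m':
  (-0.0461-0.0571i)·(-0.0109+0.1300i)  (+0.1269-0.1696i)·(+0.3452+0.0194i)  (+0.3646+0.1510i)·(+0.0104-0.3720i)  (-0.0764+0.5315i)·(+0.0832+0.0000i)  (-0.5449+0.0585i)·(-0.0104-0.3720i)  (-0.1426-0.3827i)·(+0.3452-0.0194i)  (+0.1614-0.1120i)·(+0.0109+0.1300i)
Y_3^-3(R⁻¹ n̂) = +0.095750-0.058806i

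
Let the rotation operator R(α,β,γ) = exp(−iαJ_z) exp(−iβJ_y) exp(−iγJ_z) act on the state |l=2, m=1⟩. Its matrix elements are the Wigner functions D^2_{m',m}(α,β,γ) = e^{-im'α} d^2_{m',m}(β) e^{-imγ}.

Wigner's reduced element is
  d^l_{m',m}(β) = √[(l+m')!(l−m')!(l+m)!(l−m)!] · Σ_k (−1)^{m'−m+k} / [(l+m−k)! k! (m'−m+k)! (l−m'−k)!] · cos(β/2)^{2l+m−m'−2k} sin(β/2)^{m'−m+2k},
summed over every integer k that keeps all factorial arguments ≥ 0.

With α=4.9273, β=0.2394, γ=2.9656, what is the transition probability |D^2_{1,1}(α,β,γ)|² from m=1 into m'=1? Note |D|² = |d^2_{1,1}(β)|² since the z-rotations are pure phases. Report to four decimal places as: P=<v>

P=0.8640

First d^2_{1,1}(β=0.2394), then the phase factors e^{-i(1)α} and e^{-i(1)γ}:
Half-angle: c=0.992845, s=0.119414. N=√(6·1·6·1)=6.000000
Admissible k: 0..1 (factorial args all ≥0)
  k=0: (−1)^0·6.0000/(6)·0.9928^4·0.1194^0 = +0.971684
  k=1: (−1)^1·6.0000/(2)·0.9928^2·0.1194^2 = -0.042169
d^2_{1,1}(0.2394) = +0.971684 -0.042169 = +0.929514
|D^2_{1,1}|² = |d^2_{1,1}(β)|² = (+0.929514)² = 0.863997 (the z-rotation phases have unit modulus)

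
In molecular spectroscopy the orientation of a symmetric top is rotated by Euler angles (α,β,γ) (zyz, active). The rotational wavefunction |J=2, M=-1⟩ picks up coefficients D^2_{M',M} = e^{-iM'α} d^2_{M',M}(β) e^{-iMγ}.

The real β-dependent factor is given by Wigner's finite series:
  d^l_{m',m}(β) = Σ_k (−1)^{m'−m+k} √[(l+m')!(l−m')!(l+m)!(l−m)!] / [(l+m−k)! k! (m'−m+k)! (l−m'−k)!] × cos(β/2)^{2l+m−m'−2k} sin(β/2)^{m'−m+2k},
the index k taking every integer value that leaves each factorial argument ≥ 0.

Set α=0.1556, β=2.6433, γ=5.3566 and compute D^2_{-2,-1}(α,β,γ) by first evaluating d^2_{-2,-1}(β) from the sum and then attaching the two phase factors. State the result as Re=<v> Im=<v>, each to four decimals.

First d^2_{-2,-1}(β=2.6433), then the phase factors e^{-i(-2)α} and e^{-i(-1)γ}:
With c≡cos(β/2)=0.246577 and s≡sin(β/2)=0.969123, N=[1·24·1·6]^{1/2}=12.000000
Admissible k: 1..1 (factorial args all ≥0)
  k=1: (−1)^0·12.0000/(6)·0.2466^3·0.9691^1 = +0.029058
d^2_{-2,-1}(2.6433) = +0.029058
Phases: e^{-i·(-2)·0.1556}=+0.951967+0.306201i, e^{-i·(-1)·5.3566}=+0.600568-0.799574i ⇒ D=+0.023727-0.016774i

Re=0.0237 Im=-0.0168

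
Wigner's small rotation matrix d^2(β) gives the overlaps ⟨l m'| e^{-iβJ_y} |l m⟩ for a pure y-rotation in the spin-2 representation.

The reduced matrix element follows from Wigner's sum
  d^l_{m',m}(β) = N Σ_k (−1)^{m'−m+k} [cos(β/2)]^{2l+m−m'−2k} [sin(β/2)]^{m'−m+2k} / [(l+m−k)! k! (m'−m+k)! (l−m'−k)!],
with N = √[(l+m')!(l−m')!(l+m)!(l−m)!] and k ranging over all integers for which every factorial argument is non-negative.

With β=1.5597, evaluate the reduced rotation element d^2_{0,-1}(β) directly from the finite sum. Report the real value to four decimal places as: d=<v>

d^2_{0,-1}(β=1.5597) via Wigner's sum:
c=cos(1.5597/2)=0.711019, s=sin(1.5597/2)=0.703173; N=√[2·2·1·6]=4.898979
Admissible k: 0..1 (factorial args all ≥0)
  k=0: (−1)^1·4.8990/(2)·0.7110^3·0.7032^1 = -0.619129
  k=1: (−1)^2·4.8990/(2)·0.7110^1·0.7032^3 = +0.605540
d^2_{0,-1}(1.5597) = -0.619129 +0.605540 = -0.013589

d=-0.0136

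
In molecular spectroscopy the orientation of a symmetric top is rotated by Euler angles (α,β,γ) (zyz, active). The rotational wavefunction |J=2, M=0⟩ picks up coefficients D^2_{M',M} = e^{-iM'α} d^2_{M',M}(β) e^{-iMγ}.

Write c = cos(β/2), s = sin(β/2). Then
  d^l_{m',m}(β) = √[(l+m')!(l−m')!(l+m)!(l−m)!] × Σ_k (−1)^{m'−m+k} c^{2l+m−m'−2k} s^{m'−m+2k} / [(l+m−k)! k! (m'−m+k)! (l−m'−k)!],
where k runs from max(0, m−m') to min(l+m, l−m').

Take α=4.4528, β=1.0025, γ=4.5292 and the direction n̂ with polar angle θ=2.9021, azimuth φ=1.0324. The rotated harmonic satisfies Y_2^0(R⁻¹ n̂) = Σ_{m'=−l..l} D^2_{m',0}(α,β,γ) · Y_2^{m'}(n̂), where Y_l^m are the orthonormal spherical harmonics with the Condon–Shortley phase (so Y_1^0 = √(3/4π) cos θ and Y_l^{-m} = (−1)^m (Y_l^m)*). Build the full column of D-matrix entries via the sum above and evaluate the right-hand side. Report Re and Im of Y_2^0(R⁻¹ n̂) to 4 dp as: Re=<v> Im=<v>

Need the full column D^2_{m',0} for m'=−2..2 at α=4.4528, β=1.0025, γ=4.5292.
cos(β/2)=0.876983, sin(β/2)=0.480522
d^2_{-2,0}: single k=2 term ⇒ +0.434995;  D = -0.377675+0.215830i
d^2_{-1,0}: k∈[1..2] ⇒ +0.793893 -0.238345 = +0.555548;  D = -0.142600-0.536934i
d^2_{0,0}: k∈[0..2] ⇒ +0.591512 -0.710344 +0.053316 = -0.065516;  D = -0.065516+0.000000i
d^2_{1,0}: k∈[0..1] ⇒ -0.793893 +0.238345 = -0.555548;  D = +0.142600-0.536934i
d^2_{2,0}: single k=0 term ⇒ +0.434995;  D = -0.377675-0.215830i
Y_2^{m'}(θ=2.9021,φ=1.0324) and Σ D·Y over m':
  (-0.3777+0.2158i)·(-0.0103-0.0191i)  (-0.1426-0.5369i)·(-0.0913+0.1528i)  (-0.0655+0.0000i)·(+0.5775+0.0000i)  (+0.1426-0.5369i)·(+0.0913+0.1528i)  (-0.3777-0.2158i)·(-0.0103+0.0191i)
Y_2^0(R⁻¹ n̂) = +0.168372+0.000000i

Re=0.1684 Im=0.0000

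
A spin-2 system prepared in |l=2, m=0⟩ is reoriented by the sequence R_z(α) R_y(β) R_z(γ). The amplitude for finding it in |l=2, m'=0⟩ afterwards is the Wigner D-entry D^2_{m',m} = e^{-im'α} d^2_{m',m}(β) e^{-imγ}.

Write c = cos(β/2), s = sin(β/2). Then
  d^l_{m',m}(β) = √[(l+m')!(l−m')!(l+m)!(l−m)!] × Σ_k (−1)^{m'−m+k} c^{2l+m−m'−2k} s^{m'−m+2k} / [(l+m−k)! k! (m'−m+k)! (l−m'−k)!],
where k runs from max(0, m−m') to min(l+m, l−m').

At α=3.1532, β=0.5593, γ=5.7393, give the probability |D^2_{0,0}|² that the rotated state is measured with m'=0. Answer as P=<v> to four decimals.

First d^2_{0,0}(β=0.5593), then the phase factors e^{-i(0)α} and e^{-i(0)γ}:
Half-angle: c=0.961152, s=0.276019. N=√(2·2·2·2)=4.000000
k: max(0,(0)−(0))=0 … min(2+(0),2−(0))=2
  k=0: (−1)^0·4.0000/(4)·0.9612^4·0.2760^0 = +0.853431
  k=1: (−1)^1·4.0000/(1)·0.9612^2·0.2760^2 = -0.281529
  k=2: (−1)^2·4.0000/(4)·0.9612^0·0.2760^4 = +0.005804
d^2_{0,0}(0.5593) = +0.853431 -0.281529 +0.005804 = +0.577707
|D^2_{0,0}|² = |d^2_{0,0}(β)|² = (+0.577707)² = 0.333745 (the z-rotation phases have unit modulus)

P=0.3337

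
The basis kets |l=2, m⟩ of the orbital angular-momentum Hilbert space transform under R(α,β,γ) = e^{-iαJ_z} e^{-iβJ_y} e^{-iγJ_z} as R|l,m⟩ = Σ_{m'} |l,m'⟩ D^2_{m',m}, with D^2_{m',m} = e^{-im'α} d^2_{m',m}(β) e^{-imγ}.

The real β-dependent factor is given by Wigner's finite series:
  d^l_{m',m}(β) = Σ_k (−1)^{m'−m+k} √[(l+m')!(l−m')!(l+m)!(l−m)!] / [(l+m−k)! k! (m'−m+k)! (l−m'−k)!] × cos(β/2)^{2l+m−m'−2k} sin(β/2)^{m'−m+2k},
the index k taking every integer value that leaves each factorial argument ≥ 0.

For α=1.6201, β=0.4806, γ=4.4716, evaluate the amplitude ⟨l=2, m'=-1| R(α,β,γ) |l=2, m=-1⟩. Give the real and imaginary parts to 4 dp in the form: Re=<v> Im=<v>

First d^2_{-1,-1}(β=0.4806), then the phase factors e^{-i(-1)α} and e^{-i(-1)γ}:
With c≡cos(β/2)=0.971267 and s≡sin(β/2)=0.237994, N=[1·6·1·6]^{1/2}=6.000000
k∈{0,1} keeps every argument non-negative
  k=0: (−1)^0·6.0000/(6)·0.9713^4·0.2380^0 = +0.889926
  k=1: (−1)^1·6.0000/(2)·0.9713^2·0.2380^2 = -0.160299
d^2_{-1,-1}(0.4806) = +0.889926 -0.160299 = +0.729627
Attach z-rotation phases: D = e^{-i(-1)(1.6201)}·(+0.729627)·e^{-i(-1)(4.4716)} = +0.716291-0.138861i

Re=0.7163 Im=-0.1389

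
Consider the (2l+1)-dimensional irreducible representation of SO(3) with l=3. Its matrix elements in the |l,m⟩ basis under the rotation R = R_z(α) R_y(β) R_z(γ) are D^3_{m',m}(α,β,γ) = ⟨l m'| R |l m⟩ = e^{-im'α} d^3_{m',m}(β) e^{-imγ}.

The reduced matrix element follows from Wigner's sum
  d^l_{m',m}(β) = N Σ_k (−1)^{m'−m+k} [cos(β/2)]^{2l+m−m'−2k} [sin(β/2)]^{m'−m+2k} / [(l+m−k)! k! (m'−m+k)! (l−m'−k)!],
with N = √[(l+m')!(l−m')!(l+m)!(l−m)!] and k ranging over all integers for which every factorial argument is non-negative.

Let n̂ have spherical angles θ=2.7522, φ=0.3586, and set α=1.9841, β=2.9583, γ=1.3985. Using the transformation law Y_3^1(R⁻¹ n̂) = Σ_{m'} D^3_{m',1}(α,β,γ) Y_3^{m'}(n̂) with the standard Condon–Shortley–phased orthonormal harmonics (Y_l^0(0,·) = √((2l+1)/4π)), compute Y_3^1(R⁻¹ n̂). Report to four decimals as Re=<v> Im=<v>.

Need the full column D^3_{m',1} for m'=−3..3 at α=1.9841, β=2.9583, γ=1.3985.
cos(β/2)=0.091518, sin(β/2)=0.995803
d^3_{-3,1}: single k=4 term ⇒ +0.031897;  D = -0.005037-0.031497i
d^3_{-2,1}: k∈[3..4] ⇒ +0.004787 -0.283384 = -0.278597;  D = +0.234266-0.150783i
d^3_{-1,1}: k∈[2..4] ⇒ +0.000417 -0.065887 +0.975083 = +0.909614;  D = +0.758054+0.502743i
d^3_{0,1}: k∈[1..3] ⇒ +0.000022 -0.007866 +0.310431 = +0.302588;  D = +0.051877-0.298107i
d^3_{1,1}: k∈[0..2] ⇒ +0.000001 -0.000556 +0.049415 = +0.048859;  D = -0.047447+0.011662i
d^3_{2,1}: k∈[0..1] ⇒ -0.000020 +0.004787 = +0.004767;  D = +0.002901+0.003782i
d^3_{3,1}: single k=0 term ⇒ +0.000269;  D = +0.000130-0.000236i
Y_3^{m'}(θ=2.7522,φ=0.3586) and Σ D·Y over m':
  (-0.0050-0.0315i)·(+0.0108-0.0201i)  (+0.2343-0.1508i)·(-0.1027+0.0896i)  (+0.7581+0.5027i)·(+0.3768-0.1412i)  (+0.0519-0.2981i)·(-0.4417+0.0000i)  (-0.0474+0.0117i)·(-0.3768-0.1412i)  (+0.0029+0.0038i)·(-0.1027-0.0896i)  (+0.0001-0.0002i)·(-0.0108-0.0201i)
Y_3^1(R⁻¹ n̂) = +0.341992+0.251924i

Re=0.3420 Im=0.2519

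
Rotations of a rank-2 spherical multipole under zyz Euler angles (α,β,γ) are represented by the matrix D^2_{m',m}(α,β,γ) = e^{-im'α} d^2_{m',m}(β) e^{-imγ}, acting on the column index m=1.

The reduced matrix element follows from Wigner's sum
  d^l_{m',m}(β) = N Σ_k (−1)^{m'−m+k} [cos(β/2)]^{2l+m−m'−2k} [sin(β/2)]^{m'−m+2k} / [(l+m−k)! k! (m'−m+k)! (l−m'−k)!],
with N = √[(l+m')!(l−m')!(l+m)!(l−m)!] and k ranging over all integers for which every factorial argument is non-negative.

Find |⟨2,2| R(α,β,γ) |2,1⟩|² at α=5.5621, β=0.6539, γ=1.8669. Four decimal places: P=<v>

P=0.2976

Split into d^2_{2,1}(β=0.6539) × two z-phases.
With c≡cos(β/2)=0.947026 and s≡sin(β/2)=0.321156, N=[24·1·6·1]^{1/2}=12.000000
k∈{0} keeps every argument non-negative
  k=0: (−1)^1·12.0000/(6)·0.9470^3·0.3212^1 = -0.545547
d^2_{2,1}(0.6539) = -0.545547
|D^2_{2,1}|² = |d^2_{2,1}(β)|² = (-0.545547)² = 0.297622 (the z-rotation phases have unit modulus)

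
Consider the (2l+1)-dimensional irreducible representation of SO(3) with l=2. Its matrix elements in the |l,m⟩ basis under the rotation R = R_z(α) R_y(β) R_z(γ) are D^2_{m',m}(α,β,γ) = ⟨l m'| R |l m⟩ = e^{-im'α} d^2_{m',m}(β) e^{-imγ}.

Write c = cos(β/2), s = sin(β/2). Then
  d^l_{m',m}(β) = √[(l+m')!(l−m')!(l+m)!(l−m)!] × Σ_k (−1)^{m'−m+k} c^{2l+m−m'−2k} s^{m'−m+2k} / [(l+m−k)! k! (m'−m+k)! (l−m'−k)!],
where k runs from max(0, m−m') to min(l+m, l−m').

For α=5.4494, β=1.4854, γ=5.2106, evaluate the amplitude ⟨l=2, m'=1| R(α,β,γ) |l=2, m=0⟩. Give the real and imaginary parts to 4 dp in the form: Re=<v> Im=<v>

Split into d^2_{1,0}(β=1.4854) × two z-phases.
With c≡cos(β/2)=0.736645 and s≡sin(β/2)=0.676279, N=[6·1·2·2]^{1/2}=4.898979
k∈{0,1} keeps every argument non-negative
  k=0: (−1)^1·4.8990/(2)·0.7366^3·0.6763^1 = -0.662181
  k=1: (−1)^2·4.8990/(2)·0.7366^1·0.6763^3 = +0.558100
d^2_{1,0}(1.4854) = -0.662181 +0.558100 = -0.104081
Phases: e^{-i·(1)·5.4494}=+0.672078+0.740481i, e^{-i·(0)·5.2106}=+1.000000+0.000000i ⇒ D=-0.069950-0.077070i

Re=-0.0700 Im=-0.0771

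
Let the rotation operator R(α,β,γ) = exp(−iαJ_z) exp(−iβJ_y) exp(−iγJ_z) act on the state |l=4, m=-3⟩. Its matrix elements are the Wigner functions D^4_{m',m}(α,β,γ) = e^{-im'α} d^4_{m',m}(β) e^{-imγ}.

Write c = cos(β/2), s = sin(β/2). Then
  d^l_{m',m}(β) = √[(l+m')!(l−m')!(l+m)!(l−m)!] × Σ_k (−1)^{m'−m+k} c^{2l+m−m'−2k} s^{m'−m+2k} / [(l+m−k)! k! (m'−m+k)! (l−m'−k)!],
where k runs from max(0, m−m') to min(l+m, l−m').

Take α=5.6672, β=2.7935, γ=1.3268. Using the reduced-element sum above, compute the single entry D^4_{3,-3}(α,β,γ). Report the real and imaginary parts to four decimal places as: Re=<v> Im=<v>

Split into d^4_{3,-3}(β=2.7935) × two z-phases.
With c≡cos(β/2)=0.173169 and s≡sin(β/2)=0.984892, N=[5040·1·1·5040]^{1/2}=5040.000000
k: max(0,(-3)−(3))=0 … min(4+(-3),4−(3))=1
  k=0: (−1)^6·5040.0000/(720)·0.1732^2·0.9849^6 = +0.191589
  k=1: (−1)^7·5040.0000/(5040)·0.1732^0·0.9849^8 = -0.885338
d^4_{3,-3}(2.7935) = +0.191589 -0.885338 = -0.693750
D = (-0.273625+0.961837i)·(-0.693750)·(-0.668350-0.743847i) = -0.623220+0.304771i

Re=-0.6232 Im=0.3048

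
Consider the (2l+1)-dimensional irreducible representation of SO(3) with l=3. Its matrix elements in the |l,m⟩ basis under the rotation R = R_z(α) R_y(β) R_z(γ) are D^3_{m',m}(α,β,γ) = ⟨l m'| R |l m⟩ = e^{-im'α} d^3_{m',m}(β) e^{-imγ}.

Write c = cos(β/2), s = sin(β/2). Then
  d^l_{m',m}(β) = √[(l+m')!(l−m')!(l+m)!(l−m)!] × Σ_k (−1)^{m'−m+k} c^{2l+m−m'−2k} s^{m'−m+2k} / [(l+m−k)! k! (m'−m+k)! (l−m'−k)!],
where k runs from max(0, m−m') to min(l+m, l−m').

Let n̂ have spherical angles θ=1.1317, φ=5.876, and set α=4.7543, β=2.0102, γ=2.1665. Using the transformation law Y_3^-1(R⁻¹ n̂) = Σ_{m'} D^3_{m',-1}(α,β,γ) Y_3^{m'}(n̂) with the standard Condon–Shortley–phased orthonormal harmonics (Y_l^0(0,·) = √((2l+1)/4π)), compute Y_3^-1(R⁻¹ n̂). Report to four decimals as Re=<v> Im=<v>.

Re=-0.2696 Im=-0.0002

Need the full column D^3_{m',-1} for m'=−3..3 at α=4.7543, β=2.0102, γ=2.1665.
cos(β/2)=0.536004, sin(β/2)=0.844216
d^3_{-3,-1}: single k=2 term ⇒ +0.227837;  D = -0.171073-0.150478i
d^3_{-2,-1}: k∈[1..2] ⇒ +0.118112 -0.585995 = -0.467883;  D = -0.294029+0.363953i
d^3_{-1,-1}: k∈[0..2] ⇒ +0.023714 -0.470618 +0.875589 = +0.428686;  D = +0.344457+0.255188i
d^3_{0,-1}: k∈[0..2] ⇒ -0.129385 +0.962887 -0.796206 = +0.037297;  D = -0.020927+0.030873i
d^3_{1,-1}: k∈[0..2] ⇒ +0.352963 -1.167452 +0.362010 = -0.452479;  D = +0.384850+0.237967i
d^3_{2,-1}: k∈[0..1] ⇒ -0.585995 +0.726833 = +0.140838;  D = +0.068985-0.122786i
d^3_{3,-1}: single k=0 term ⇒ +0.565190;  D = +0.503913+0.255952i
Y_3^{m'}(θ=1.1317,φ=5.876) and Σ D·Y over m':
  (-0.1711-0.1505i)·(+0.1059+0.2907i)  (-0.2940+0.3640i)·(+0.2443+0.2589i)  (+0.3445+0.2552i)·(-0.0259-0.0112i)  (-0.0209+0.0309i)·(-0.3326+0.0000i)  (+0.3849+0.2380i)·(+0.0259-0.0112i)  (+0.0690-0.1228i)·(+0.2443-0.2589i)  (+0.5039+0.2560i)·(-0.1059+0.2907i)
Y_3^-1(R⁻¹ n̂) = -0.269597-0.000181i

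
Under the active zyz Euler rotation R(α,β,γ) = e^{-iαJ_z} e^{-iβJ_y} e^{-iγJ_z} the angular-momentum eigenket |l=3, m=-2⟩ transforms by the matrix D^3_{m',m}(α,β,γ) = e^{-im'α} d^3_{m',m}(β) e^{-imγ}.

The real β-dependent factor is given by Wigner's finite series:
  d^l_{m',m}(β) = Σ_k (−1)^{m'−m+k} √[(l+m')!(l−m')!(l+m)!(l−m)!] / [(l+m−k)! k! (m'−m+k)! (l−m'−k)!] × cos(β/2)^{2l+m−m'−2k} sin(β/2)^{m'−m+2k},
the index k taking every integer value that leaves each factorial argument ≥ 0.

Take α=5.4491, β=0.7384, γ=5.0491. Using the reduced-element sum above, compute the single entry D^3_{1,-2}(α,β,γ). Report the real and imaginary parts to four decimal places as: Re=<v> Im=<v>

Re=0.0141 Im=0.2226

Split into d^3_{1,-2}(β=0.7384) × two z-phases.
c=cos(0.7384/2)=0.932616, s=sin(0.7384/2)=0.360869; N=√[24·2·1·120]=75.894664
k: max(0,(-2)−(1))=0 … min(3+(-2),3−(1))=1
  k=0: (−1)^3·75.8947/(12)·0.9326^3·0.3609^3 = -0.241096
  k=1: (−1)^4·75.8947/(24)·0.9326^1·0.3609^5 = +0.018049
d^3_{1,-2}(0.7384) = -0.241096 +0.018049 = -0.223047
Attach z-rotation phases: D = e^{-i(1)(5.4491)}·(-0.223047)·e^{-i(-2)(5.0491)} = +0.014107+0.222600i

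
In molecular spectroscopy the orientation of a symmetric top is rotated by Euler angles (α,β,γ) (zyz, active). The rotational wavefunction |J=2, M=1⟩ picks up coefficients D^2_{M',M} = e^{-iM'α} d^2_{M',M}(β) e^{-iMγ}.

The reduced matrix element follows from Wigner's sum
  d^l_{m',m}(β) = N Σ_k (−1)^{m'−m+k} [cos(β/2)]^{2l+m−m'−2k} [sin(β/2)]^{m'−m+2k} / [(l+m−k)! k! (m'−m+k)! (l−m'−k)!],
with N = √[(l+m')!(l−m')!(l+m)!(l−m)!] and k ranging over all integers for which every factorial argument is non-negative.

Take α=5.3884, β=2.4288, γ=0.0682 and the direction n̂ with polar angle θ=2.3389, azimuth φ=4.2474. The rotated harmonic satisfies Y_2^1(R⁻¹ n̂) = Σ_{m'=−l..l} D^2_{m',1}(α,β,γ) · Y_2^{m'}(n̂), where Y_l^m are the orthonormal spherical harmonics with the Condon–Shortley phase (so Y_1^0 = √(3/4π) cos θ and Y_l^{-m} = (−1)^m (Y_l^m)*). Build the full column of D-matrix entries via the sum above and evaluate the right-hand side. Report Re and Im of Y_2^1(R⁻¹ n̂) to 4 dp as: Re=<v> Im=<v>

Re=-0.1018 Im=0.3723

Need the full column D^2_{m',1} for m'=−2..2 at α=5.3884, β=2.4288, γ=0.0682.
cos(β/2)=0.348899, sin(β/2)=0.937160
d^2_{-2,1}: single k=3 term ⇒ +0.574343;  D = -0.162569-0.550855i
d^2_{-1,1}: k∈[2..3] ⇒ +0.320737 -0.771357 = -0.450620;  D = -0.257336+0.369914i
d^2_{0,1}: k∈[1..2] ⇒ +0.097497 -0.703424 = -0.605927;  D = -0.604519+0.041292i
d^2_{1,1}: k∈[0..1] ⇒ +0.014818 -0.320737 = -0.305919;  D = -0.207227-0.225041i
d^2_{2,1}: single k=0 term ⇒ -0.079606;  D = +0.011941-0.078705i
Y_2^{m'}(θ=2.3389,φ=4.2474) and Σ D·Y over m':
  (-0.1626-0.5509i)·(-0.1195-0.1602i)  (-0.2573+0.3699i)·(+0.1731-0.3451i)  (-0.6045+0.0413i)·(+0.1413+0.0000i)  (-0.2072-0.2250i)·(-0.1731-0.3451i)  (+0.0119-0.0787i)·(-0.1195+0.1602i)
Y_2^1(R⁻¹ n̂) = -0.101757+0.372286i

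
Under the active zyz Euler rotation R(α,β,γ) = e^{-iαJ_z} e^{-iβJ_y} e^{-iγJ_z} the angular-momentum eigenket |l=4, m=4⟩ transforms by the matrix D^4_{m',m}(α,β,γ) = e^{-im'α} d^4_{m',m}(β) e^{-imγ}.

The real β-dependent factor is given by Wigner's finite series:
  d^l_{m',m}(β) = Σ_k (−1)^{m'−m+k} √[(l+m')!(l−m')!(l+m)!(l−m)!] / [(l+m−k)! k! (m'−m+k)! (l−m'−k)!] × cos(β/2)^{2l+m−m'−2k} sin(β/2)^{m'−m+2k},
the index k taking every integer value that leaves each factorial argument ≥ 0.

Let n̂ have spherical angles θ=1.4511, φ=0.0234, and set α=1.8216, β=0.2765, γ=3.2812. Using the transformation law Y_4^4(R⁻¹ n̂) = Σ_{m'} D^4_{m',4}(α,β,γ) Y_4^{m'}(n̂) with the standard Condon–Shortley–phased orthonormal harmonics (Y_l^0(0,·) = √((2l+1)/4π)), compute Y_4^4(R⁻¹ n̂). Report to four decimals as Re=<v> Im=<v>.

Need the full column D^4_{m',4} for m'=−4..4 at α=1.8216, β=0.2765, γ=3.2812.
cos(β/2)=0.990459, sin(β/2)=0.137810
d^4_{-4,4}: single k=8 term ⇒ +0.000000;  D = +0.000000+0.000000i
d^4_{-3,4}: single k=7 term ⇒ +0.000003;  D = +0.000001-0.000003i
d^4_{-2,4}: single k=6 term ⇒ +0.000036;  D = -0.000036+0.000002i
d^4_{-1,4}: single k=5 term ⇒ +0.000361;  D = +0.000109+0.000344i
d^4_{0,4}: single k=4 term ⇒ +0.002904;  D = +0.002463-0.001539i
d^4_{1,4}: single k=3 term ⇒ +0.018669;  D = -0.013512-0.012883i
d^4_{2,4}: single k=2 term ⇒ +0.094877;  D = -0.046379+0.082768i
d^4_{3,4}: single k=1 term ⇒ +0.364486;  D = +0.352239+0.093687i
d^4_{4,4}: single k=0 term ⇒ +0.926170;  D = +0.008476-0.926132i
Y_4^{m'}(θ=1.4511,φ=0.0234) and Σ D·Y over m':
  (+0.0000+0.0000i)·(+0.4281-0.0402i)  (+0.0000-0.0000i)·(+0.1459-0.0103i)  (-0.0000+0.0000i)·(-0.2965+0.0139i)  (+0.0001+0.0003i)·(-0.1626+0.0038i)  (+0.0025-0.0015i)·(+0.2729+0.0000i)  (-0.0135-0.0129i)·(+0.1626+0.0038i)  (-0.0464+0.0828i)·(-0.2965-0.0139i)  (+0.3522+0.0937i)·(-0.1459-0.0103i)  (+0.0085-0.9261i)·(+0.4281+0.0402i)
Y_4^4(R⁻¹ n̂) = +0.003830-0.439961i

Re=0.0038 Im=-0.4400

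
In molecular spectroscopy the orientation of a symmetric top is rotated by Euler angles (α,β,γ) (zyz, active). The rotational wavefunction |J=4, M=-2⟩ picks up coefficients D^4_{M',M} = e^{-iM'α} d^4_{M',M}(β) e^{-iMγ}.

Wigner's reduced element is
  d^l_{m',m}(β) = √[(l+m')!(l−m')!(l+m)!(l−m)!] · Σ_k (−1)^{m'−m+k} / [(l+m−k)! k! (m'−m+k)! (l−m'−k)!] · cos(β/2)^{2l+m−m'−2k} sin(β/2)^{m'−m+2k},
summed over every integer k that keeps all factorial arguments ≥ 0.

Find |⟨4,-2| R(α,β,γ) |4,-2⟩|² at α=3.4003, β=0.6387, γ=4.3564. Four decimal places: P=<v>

P=0.0077

Split into d^4_{-2,-2}(β=0.6387) × two z-phases.
With c≡cos(β/2)=0.949440 and s≡sin(β/2)=0.313949, N=[2·720·2·720]^{1/2}=1440.000000
k∈{0,1,2} keeps every argument non-negative
  k=0: (−1)^0·1440.0000/(1440)·0.9494^8·0.3139^0 = +0.660297
  k=1: (−1)^1·1440.0000/(120)·0.9494^6·0.3139^2 = -0.866373
  k=2: (−1)^2·1440.0000/(96)·0.9494^4·0.3139^4 = +0.118413
d^4_{-2,-2}(0.6387) = +0.660297 -0.866373 +0.118413 = -0.087664
|D^4_{-2,-2}|² = |d^4_{-2,-2}(β)|² = (-0.087664)² = 0.007685 (the z-rotation phases have unit modulus)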